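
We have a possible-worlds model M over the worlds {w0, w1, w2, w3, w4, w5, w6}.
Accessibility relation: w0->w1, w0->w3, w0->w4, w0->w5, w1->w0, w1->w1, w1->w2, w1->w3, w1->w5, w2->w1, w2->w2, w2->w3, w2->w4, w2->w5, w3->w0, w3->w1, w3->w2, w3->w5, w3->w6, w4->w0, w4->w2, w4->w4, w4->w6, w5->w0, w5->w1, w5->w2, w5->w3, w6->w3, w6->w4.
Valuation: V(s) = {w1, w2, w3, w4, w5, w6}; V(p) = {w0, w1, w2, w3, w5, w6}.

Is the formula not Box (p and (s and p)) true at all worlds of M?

Let φ = not Box (p and (s and p)). Evaluate φ at each world:
  w0 (successors {w1, w3, w4, w5}): φ is true.
  w1 (successors {w0, w1, w2, w3, w5}): φ is true.
  w2 (successors {w1, w2, w3, w4, w5}): φ is true.
  w3 (successors {w0, w1, w2, w5, w6}): φ is true.
  w4 (successors {w0, w2, w4, w6}): φ is true.
  w5 (successors {w0, w1, w2, w3}): φ is true.
  w6 (successors {w3, w4}): φ is true.
For instance, at w5:
  At w5: Box (p and (s and p)) is false, so not Box (p and (s and p)) is true.
    At w5: Box (p and (s and p)) requires p and (s and p) at every successor {w0, w1, w2, w3}.
      p and (s and p) fails at w0, so Box (p and (s and p)) is false at w5.

Yes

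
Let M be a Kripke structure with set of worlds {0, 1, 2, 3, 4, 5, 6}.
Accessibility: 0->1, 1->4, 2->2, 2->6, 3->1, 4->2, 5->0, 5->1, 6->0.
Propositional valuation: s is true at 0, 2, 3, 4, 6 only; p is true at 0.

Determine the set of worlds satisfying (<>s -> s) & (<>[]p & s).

Let φ = (<>s -> s) & (<>[]p & s). Evaluate φ at each world:
  0 (successors {1}): φ is false.
  1 (successors {4}): φ is false.
  2 (successors {2, 6}): φ is true.
  3 (successors {1}): φ is false.
  4 (successors {2}): φ is false.
  5 (successors {0, 1}): φ is false.
  6 (successors {0}): φ is false.
For instance, at 6:
  At 6: <>s -> s is true, <>[]p & s is false, so (<>s -> s) & (<>[]p & s) is false.
    At 6: <>s is true, s is true, so <>s -> s is true.
      At 6: <>s requires s at some successor in {0}.
        s holds at 0, so <>s is true at 6.
    At 6: <>[]p is false, s is true, so <>[]p & s is false.
      At 6: <>[]p requires []p at some successor in {0}.
        At 0: []p is false.
      So <>[]p is false at 6.
Satisfying worlds: {2}

2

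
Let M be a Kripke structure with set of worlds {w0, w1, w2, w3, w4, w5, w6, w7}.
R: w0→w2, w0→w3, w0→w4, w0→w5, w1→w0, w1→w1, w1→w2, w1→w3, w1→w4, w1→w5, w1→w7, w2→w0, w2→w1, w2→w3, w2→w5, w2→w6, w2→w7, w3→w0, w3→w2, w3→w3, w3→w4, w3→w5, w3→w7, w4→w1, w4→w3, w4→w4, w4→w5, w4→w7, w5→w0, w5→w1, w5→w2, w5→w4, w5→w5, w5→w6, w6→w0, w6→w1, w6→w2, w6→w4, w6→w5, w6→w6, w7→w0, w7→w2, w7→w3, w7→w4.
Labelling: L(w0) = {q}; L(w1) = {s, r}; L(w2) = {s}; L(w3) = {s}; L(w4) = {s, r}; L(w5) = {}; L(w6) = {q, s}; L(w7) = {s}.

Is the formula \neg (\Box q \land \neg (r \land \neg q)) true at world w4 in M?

Yes

At w4: \Box q \land \neg (r \land \neg q) is false, so \neg (\Box q \land \neg (r \land \neg q)) is true.
  At w4: \Box q is false, \neg (r \land \neg q) is false, so \Box q \land \neg (r \land \neg q) is false.
    At w4: \Box q requires q at every successor {w1, w3, w4, w5, w7}.
      q fails at w1, so \Box q is false at w4.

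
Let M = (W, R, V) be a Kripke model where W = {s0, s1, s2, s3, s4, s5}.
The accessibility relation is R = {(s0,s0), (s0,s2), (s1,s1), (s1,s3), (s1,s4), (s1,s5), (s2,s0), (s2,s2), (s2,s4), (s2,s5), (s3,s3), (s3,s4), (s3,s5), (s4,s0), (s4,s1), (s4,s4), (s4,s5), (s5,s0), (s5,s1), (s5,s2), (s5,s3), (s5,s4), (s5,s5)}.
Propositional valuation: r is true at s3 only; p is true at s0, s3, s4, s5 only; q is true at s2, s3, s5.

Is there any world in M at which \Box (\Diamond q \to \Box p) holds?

Let φ = \Box (\Diamond q \to \Box p). Evaluate φ at each world:
  s0 (successors {s0, s2}): φ is false.
  s1 (successors {s1, s3, s4, s5}): φ is false.
  s2 (successors {s0, s2, s4, s5}): φ is false.
  s3 (successors {s3, s4, s5}): φ is false.
  s4 (successors {s0, s1, s4, s5}): φ is false.
  s5 (successors {s0, s1, s2, s3, s4, s5}): φ is false.
For instance, at s4:
  At s4: \Box (\Diamond q \to \Box p) requires \Diamond q \to \Box p at every successor {s0, s1, s4, s5}.
    \Diamond q \to \Box p fails at s0, so \Box (\Diamond q \to \Box p) is false at s4.
      At s0: \Diamond q is true, \Box p is false, so \Diamond q \to \Box p is false.

No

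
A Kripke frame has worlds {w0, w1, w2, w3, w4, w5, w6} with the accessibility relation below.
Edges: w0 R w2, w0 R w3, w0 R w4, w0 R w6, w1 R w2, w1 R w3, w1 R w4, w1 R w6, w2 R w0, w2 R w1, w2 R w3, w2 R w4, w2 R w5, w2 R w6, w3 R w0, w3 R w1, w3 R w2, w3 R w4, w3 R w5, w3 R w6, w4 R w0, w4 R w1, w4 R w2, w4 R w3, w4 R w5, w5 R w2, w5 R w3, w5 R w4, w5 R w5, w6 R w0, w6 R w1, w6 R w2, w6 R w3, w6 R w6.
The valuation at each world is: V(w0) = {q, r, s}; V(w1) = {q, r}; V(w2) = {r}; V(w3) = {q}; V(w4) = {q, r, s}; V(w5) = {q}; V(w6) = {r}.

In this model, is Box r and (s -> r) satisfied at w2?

At w2: Box r is false, s -> r is true, so Box r and (s -> r) is false.
  At w2: Box r requires r at every successor {w0, w1, w3, w4, w5, w6}.
    r fails at w3, so Box r is false at w2.

No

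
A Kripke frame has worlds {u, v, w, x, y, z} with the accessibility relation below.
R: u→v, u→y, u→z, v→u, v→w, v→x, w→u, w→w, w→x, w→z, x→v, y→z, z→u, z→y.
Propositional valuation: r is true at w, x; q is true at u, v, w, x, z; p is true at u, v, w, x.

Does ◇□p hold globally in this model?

Recall that □ψ holds at a world iff ψ holds at every accessible world, and ◇ψ holds iff ψ holds at some accessible world.
Let φ = ◇□p. Evaluate φ at each world:
  u (successors {v, y, z}): φ is true.
  v (successors {u, w, x}): φ is true.
  w (successors {u, w, x, z}): φ is true.
  x (successors {v}): φ is true.
  y (successors {z}): φ is false.
  z (successors {u, y}): φ is false.
Detail at y (counterexample):
  At y: ◇□p requires □p at some successor in {z}.
    At z: □p is false.
  So ◇□p is false at y.

No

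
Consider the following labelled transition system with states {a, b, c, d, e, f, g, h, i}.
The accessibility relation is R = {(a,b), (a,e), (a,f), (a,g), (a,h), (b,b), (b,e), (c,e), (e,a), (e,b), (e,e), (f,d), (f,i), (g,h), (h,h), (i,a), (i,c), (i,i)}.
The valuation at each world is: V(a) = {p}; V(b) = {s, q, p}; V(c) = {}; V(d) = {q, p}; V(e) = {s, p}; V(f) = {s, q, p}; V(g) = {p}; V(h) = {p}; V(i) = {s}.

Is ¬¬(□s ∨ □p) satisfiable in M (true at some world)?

Let φ = ¬¬(□s ∨ □p). Evaluate φ at each world:
  a (successors {b, e, f, g, h}): φ is true.
  b (successors {b, e}): φ is true.
  c (successors {e}): φ is true.
  d (successors ∅): φ is true.
  e (successors {a, b, e}): φ is true.
  f (successors {d, i}): φ is false.
  g (successors {h}): φ is true.
  h (successors {h}): φ is true.
  i (successors {a, c, i}): φ is false.
Detail at a (witness):
  At a: ¬(□s ∨ □p) is false, so ¬¬(□s ∨ □p) is true.
    At a: □s ∨ □p is true, so ¬(□s ∨ □p) is false.
      At a: □s is false, □p is true, so □s ∨ □p is true.

Yes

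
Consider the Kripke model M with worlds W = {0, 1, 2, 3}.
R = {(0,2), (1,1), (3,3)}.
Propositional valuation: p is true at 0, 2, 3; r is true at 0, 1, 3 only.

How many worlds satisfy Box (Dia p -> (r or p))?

Let φ = Box (Dia p -> (r or p)). Evaluate φ at each world:
  0 (successors {2}): φ is true.
  1 (successors {1}): φ is true.
  2 (successors ∅): φ is true.
  3 (successors {3}): φ is true.
For instance, at 1:
  At 1: Box (Dia p -> (r or p)) requires Dia p -> (r or p) at every successor {1}.
      At 1: Dia p is false, r or p is true, so Dia p -> (r or p) is true.
  So Box (Dia p -> (r or p)) is true at 1.
Satisfying worlds: {0, 1, 2, 3}

4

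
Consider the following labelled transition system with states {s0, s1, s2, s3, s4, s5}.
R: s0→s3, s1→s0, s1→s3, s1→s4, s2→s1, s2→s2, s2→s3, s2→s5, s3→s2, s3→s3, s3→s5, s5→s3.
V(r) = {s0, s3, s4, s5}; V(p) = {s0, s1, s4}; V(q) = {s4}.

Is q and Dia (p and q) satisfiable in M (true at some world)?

No

Recall that Dia ψ holds at a world iff ψ holds at some accessible world.
Let φ = q and Dia (p and q). Evaluate φ at each world:
  s0 (successors {s3}): φ is false.
  s1 (successors {s0, s3, s4}): φ is false.
  s2 (successors {s1, s2, s3, s5}): φ is false.
  s3 (successors {s2, s3, s5}): φ is false.
  s4 (successors ∅): φ is false.
  s5 (successors {s3}): φ is false.
For instance, at s1:
  At s1: q is false, Dia (p and q) is true, so q and Dia (p and q) is false.
    At s1: Dia (p and q) requires p and q at some successor in {s0, s3, s4}.
      p and q holds at s4, so Dia (p and q) is true at s1.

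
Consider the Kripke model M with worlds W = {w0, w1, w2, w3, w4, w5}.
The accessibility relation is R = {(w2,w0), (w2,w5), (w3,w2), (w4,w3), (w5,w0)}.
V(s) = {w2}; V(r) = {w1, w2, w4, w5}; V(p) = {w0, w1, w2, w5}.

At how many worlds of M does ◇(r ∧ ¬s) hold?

Let φ = ◇(r ∧ ¬s). Evaluate φ at each world:
  w0 (successors ∅): φ is false.
  w1 (successors ∅): φ is false.
  w2 (successors {w0, w5}): φ is true.
  w3 (successors {w2}): φ is false.
  w4 (successors {w3}): φ is false.
  w5 (successors {w0}): φ is false.
For instance, at w2:
  At w2: ◇(r ∧ ¬s) requires r ∧ ¬s at some successor in {w0, w5}.
    r ∧ ¬s holds at w5, so ◇(r ∧ ¬s) is true at w2.
Satisfying worlds: {w2}

1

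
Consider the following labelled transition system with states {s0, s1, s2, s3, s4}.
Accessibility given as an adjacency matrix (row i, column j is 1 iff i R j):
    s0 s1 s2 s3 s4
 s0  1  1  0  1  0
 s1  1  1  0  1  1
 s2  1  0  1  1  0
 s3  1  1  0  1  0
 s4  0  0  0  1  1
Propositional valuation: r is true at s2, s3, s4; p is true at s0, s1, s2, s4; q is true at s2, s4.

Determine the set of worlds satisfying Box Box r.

none

Let φ = Box Box r. Evaluate φ at each world:
  s0 (successors {s0, s1, s3}): φ is false.
  s1 (successors {s0, s1, s3, s4}): φ is false.
  s2 (successors {s0, s2, s3}): φ is false.
  s3 (successors {s0, s1, s3}): φ is false.
  s4 (successors {s3, s4}): φ is false.
For instance, at s0:
  At s0: Box Box r requires Box r at every successor {s0, s1, s3}.
    Box r fails at s0, so Box Box r is false at s0.
      At s0: Box r requires r at every successor {s0, s1, s3}.
        r fails at s0, so Box r is false at s0.
Satisfying worlds: none.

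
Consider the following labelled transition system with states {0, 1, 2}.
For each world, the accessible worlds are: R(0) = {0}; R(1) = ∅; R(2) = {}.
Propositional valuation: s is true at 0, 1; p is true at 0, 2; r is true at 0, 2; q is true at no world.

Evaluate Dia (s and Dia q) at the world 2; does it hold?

No

At 2: no accessible worlds, so Dia (s and Dia q) is false.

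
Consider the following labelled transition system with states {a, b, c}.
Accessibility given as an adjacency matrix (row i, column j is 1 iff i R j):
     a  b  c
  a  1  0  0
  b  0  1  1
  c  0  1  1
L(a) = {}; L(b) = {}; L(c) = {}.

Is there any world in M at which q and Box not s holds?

Recall that Box ψ holds at a world iff ψ holds at every accessible world, and Dia ψ holds iff ψ holds at some accessible world.
Let φ = q and Box not s. Evaluate φ at each world:
  a (successors {a}): φ is false.
  b (successors {b, c}): φ is false.
  c (successors {b, c}): φ is false.
For instance, at a:
  At a: q is false, Box not s is true, so q and Box not s is false.
    At a: Box not s requires not s at every successor {a}.
      At a: not s is true.
    So Box not s is true at a.

No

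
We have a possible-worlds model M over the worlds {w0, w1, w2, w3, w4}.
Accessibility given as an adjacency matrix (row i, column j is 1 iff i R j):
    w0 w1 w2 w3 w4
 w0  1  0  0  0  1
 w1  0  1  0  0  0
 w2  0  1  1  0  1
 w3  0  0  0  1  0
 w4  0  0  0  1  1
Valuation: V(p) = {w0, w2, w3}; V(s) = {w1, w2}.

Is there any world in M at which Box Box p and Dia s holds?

No

Let φ = Box Box p and Dia s. Evaluate φ at each world:
  w0 (successors {w0, w4}): φ is false.
  w1 (successors {w1}): φ is false.
  w2 (successors {w1, w2, w4}): φ is false.
  w3 (successors {w3}): φ is false.
  w4 (successors {w3, w4}): φ is false.
For instance, at w4:
  At w4: Box Box p is false, Dia s is false, so Box Box p and Dia s is false.
    At w4: Box Box p requires Box p at every successor {w3, w4}.
      Box p fails at w4, so Box Box p is false at w4.
    At w4: Dia s requires s at some successor in {w3, w4}.
      At w3: s is false.
      At w4: s is false.
    So Dia s is false at w4.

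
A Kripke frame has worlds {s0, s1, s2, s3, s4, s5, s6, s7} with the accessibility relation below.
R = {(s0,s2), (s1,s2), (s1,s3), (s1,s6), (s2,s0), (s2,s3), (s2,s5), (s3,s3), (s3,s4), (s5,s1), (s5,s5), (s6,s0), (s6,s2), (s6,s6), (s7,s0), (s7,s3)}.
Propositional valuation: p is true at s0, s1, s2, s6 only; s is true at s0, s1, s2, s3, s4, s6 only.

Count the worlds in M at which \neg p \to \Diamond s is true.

7

Recall that \Diamond ψ holds at a world iff ψ holds at some accessible world.
Let φ = \neg p \to \Diamond s. Evaluate φ at each world:
  s0 (successors {s2}): φ is true.
  s1 (successors {s2, s3, s6}): φ is true.
  s2 (successors {s0, s3, s5}): φ is true.
  s3 (successors {s3, s4}): φ is true.
  s4 (successors ∅): φ is false.
  s5 (successors {s1, s5}): φ is true.
  s6 (successors {s0, s2, s6}): φ is true.
  s7 (successors {s0, s3}): φ is true.
For instance, at s5:
  At s5: \neg p is true, \Diamond s is true, so \neg p \to \Diamond s is true.
    At s5: \Diamond s requires s at some successor in {s1, s5}.
      s holds at s1, so \Diamond s is true at s5.
Satisfying worlds: {s0, s1, s2, s3, s5, s6, s7}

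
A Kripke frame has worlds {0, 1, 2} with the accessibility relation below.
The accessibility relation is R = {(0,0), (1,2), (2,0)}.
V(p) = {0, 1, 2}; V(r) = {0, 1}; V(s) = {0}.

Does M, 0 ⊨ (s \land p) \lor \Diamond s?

Yes

At 0: s \land p is true, \Diamond s is true, so (s \land p) \lor \Diamond s is true.
  At 0: \Diamond s requires s at some successor in {0}.
    s holds at 0, so \Diamond s is true at 0.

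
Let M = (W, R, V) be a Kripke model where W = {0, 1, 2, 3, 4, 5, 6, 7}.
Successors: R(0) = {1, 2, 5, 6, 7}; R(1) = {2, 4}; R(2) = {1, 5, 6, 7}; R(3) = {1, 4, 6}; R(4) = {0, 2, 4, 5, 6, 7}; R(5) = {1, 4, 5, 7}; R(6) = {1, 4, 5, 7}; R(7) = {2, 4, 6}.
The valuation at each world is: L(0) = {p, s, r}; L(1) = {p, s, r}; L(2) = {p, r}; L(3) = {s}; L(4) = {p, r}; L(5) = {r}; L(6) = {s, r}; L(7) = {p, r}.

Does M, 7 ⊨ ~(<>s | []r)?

No

Recall that []ψ holds at a world iff ψ holds at every accessible world, and <>ψ holds iff ψ holds at some accessible world.
At 7: <>s | []r is true, so ~(<>s | []r) is false.
  At 7: <>s is true, []r is true, so <>s | []r is true.
    At 7: <>s requires s at some successor in {2, 4, 6}.
      s holds at 6, so <>s is true at 7.
    At 7: []r requires r at every successor {2, 4, 6}.
      At 2: r is true.
      At 4: r is true.
      At 6: r is true.
    So []r is true at 7.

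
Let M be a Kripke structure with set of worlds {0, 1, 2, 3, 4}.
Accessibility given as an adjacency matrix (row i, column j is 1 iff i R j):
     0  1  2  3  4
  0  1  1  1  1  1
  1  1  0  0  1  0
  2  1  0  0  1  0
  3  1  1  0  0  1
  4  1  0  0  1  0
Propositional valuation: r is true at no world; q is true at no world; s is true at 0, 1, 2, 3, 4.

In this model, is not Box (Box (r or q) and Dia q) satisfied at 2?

Yes

At 2: Box (Box (r or q) and Dia q) is false, so not Box (Box (r or q) and Dia q) is true.
  At 2: Box (Box (r or q) and Dia q) requires Box (r or q) and Dia q at every successor {0, 3}.
    Box (r or q) and Dia q fails at 0, so Box (Box (r or q) and Dia q) is false at 2.
      At 0: Box (r or q) is false, Dia q is false, so Box (r or q) and Dia q is false.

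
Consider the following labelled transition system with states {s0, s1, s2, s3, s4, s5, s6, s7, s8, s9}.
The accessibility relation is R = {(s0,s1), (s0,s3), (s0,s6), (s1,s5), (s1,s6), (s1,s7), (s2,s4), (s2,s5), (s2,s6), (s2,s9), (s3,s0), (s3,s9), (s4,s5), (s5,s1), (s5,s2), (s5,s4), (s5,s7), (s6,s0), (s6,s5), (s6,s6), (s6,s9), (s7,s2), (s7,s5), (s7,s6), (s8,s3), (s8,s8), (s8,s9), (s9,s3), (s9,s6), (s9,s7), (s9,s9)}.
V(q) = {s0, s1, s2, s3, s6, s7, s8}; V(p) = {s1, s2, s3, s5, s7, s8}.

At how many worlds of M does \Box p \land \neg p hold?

1

Let φ = \Box p \land \neg p. Evaluate φ at each world:
  s0 (successors {s1, s3, s6}): φ is false.
  s1 (successors {s5, s6, s7}): φ is false.
  s2 (successors {s4, s5, s6, s9}): φ is false.
  s3 (successors {s0, s9}): φ is false.
  s4 (successors {s5}): φ is true.
  s5 (successors {s1, s2, s4, s7}): φ is false.
  s6 (successors {s0, s5, s6, s9}): φ is false.
  s7 (successors {s2, s5, s6}): φ is false.
  s8 (successors {s3, s8, s9}): φ is false.
  s9 (successors {s3, s6, s7, s9}): φ is false.
For instance, at s2:
  At s2: \Box p is false, \neg p is false, so \Box p \land \neg p is false.
    At s2: \Box p requires p at every successor {s4, s5, s6, s9}.
      p fails at s4, so \Box p is false at s2.
Satisfying worlds: {s4}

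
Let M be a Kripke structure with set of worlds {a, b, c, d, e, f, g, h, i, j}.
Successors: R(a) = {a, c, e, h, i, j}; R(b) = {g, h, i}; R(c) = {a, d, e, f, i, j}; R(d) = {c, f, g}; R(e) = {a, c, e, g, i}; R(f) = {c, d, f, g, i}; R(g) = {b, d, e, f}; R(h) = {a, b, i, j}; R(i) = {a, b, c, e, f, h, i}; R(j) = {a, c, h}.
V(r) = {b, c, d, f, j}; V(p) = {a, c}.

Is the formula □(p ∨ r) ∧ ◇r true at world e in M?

No

Recall that □ψ holds at a world iff ψ holds at every accessible world, and ◇ψ holds iff ψ holds at some accessible world.
At e: □(p ∨ r) is false, ◇r is true, so □(p ∨ r) ∧ ◇r is false.
  At e: □(p ∨ r) requires p ∨ r at every successor {a, c, e, g, i}.
    p ∨ r fails at e, so □(p ∨ r) is false at e.
  At e: ◇r requires r at some successor in {a, c, e, g, i}.
    r holds at c, so ◇r is true at e.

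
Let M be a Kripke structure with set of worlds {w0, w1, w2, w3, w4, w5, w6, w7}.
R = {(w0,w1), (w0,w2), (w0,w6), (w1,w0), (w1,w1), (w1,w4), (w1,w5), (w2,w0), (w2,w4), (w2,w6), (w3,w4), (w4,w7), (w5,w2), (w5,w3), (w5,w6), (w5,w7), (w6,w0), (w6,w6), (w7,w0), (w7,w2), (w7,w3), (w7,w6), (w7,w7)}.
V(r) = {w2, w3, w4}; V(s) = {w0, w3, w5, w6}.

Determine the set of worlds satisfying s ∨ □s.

Recall that □ψ holds at a world iff ψ holds at every accessible world, and ◇ψ holds iff ψ holds at some accessible world.
Let φ = s ∨ □s. Evaluate φ at each world:
  w0 (successors {w1, w2, w6}): φ is true.
  w1 (successors {w0, w1, w4, w5}): φ is false.
  w2 (successors {w0, w4, w6}): φ is false.
  w3 (successors {w4}): φ is true.
  w4 (successors {w7}): φ is false.
  w5 (successors {w2, w3, w6, w7}): φ is true.
  w6 (successors {w0, w6}): φ is true.
  w7 (successors {w0, w2, w3, w6, w7}): φ is false.
For instance, at w3:
  At w3: s is true, □s is false, so s ∨ □s is true.
    At w3: □s requires s at every successor {w4}.
      s fails at w4, so □s is false at w3.
Satisfying worlds: {w0, w3, w5, w6}

w0, w3, w5, w6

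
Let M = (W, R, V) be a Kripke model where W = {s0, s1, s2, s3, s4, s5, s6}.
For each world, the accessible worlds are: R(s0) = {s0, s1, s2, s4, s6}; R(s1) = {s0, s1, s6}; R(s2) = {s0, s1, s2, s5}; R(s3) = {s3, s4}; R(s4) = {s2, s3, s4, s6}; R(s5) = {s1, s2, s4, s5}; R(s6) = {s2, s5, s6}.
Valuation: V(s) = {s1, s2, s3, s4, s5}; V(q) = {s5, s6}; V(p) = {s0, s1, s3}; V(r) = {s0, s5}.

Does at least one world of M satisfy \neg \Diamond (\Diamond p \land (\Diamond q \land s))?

Let φ = \neg \Diamond (\Diamond p \land (\Diamond q \land s)). Evaluate φ at each world:
  s0 (successors {s0, s1, s2, s4, s6}): φ is false.
  s1 (successors {s0, s1, s6}): φ is false.
  s2 (successors {s0, s1, s2, s5}): φ is false.
  s3 (successors {s3, s4}): φ is false.
  s4 (successors {s2, s3, s4, s6}): φ is false.
  s5 (successors {s1, s2, s4, s5}): φ is false.
  s6 (successors {s2, s5, s6}): φ is false.
For instance, at s3:
  At s3: \Diamond (\Diamond p \land (\Diamond q \land s)) is true, so \neg \Diamond (\Diamond p \land (\Diamond q \land s)) is false.
    At s3: \Diamond (\Diamond p \land (\Diamond q \land s)) requires \Diamond p \land (\Diamond q \land s) at some successor in {s3, s4}.
      \Diamond p \land (\Diamond q \land s) holds at s4, so \Diamond (\Diamond p \land (\Diamond q \land s)) is true at s3.

No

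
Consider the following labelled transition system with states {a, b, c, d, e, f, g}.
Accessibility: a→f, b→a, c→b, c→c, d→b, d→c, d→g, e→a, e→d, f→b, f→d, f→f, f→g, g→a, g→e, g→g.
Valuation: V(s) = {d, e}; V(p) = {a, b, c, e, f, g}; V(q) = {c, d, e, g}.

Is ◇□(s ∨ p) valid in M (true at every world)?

Let φ = ◇□(s ∨ p). Evaluate φ at each world:
  a (successors {f}): φ is true.
  b (successors {a}): φ is true.
  c (successors {b, c}): φ is true.
  d (successors {b, c, g}): φ is true.
  e (successors {a, d}): φ is true.
  f (successors {b, d, f, g}): φ is true.
  g (successors {a, e, g}): φ is true.
For instance, at c:
  At c: ◇□(s ∨ p) requires □(s ∨ p) at some successor in {b, c}.
    □(s ∨ p) holds at b, so ◇□(s ∨ p) is true at c.
      At b: □(s ∨ p) requires s ∨ p at every successor {a}.
        At a: s ∨ p is true.
      So □(s ∨ p) is true at b.

Yes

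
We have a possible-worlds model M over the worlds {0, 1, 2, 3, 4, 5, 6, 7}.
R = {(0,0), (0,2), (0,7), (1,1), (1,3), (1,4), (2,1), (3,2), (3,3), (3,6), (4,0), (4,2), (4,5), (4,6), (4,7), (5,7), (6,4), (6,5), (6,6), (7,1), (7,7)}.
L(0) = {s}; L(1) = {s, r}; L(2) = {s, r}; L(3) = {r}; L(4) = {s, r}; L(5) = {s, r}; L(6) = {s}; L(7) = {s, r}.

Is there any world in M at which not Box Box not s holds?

Yes

Let φ = not Box Box not s. Evaluate φ at each world:
  0 (successors {0, 2, 7}): φ is true.
  1 (successors {1, 3, 4}): φ is true.
  2 (successors {1}): φ is true.
  3 (successors {2, 3, 6}): φ is true.
  4 (successors {0, 2, 5, 6, 7}): φ is true.
  5 (successors {7}): φ is true.
  6 (successors {4, 5, 6}): φ is true.
  7 (successors {1, 7}): φ is true.
Detail at 0 (witness):
  At 0: Box Box not s is false, so not Box Box not s is true.
    At 0: Box Box not s requires Box not s at every successor {0, 2, 7}.
      Box not s fails at 0, so Box Box not s is false at 0.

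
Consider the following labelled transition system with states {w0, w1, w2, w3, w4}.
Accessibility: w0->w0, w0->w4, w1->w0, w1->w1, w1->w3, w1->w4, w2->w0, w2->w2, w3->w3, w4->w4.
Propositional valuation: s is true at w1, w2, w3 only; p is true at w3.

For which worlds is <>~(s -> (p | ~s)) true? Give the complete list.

w1, w2

Let φ = <>~(s -> (p | ~s)). Evaluate φ at each world:
  w0 (successors {w0, w4}): φ is false.
  w1 (successors {w0, w1, w3, w4}): φ is true.
  w2 (successors {w0, w2}): φ is true.
  w3 (successors {w3}): φ is false.
  w4 (successors {w4}): φ is false.
For instance, at w4:
  At w4: <>~(s -> (p | ~s)) requires ~(s -> (p | ~s)) at some successor in {w4}.
    At w4: ~(s -> (p | ~s)) is false.
  So <>~(s -> (p | ~s)) is false at w4.
Satisfying worlds: {w1, w2}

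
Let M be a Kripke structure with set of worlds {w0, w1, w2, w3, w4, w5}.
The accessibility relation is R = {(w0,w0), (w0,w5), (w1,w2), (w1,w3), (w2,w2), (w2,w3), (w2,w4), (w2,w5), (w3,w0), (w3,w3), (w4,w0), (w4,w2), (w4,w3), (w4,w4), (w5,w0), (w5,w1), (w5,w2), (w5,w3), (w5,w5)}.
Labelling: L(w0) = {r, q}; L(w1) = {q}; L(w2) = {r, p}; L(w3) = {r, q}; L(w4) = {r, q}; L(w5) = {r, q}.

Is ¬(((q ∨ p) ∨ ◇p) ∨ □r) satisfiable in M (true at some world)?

No

Let φ = ¬(((q ∨ p) ∨ ◇p) ∨ □r). Evaluate φ at each world:
  w0 (successors {w0, w5}): φ is false.
  w1 (successors {w2, w3}): φ is false.
  w2 (successors {w2, w3, w4, w5}): φ is false.
  w3 (successors {w0, w3}): φ is false.
  w4 (successors {w0, w2, w3, w4}): φ is false.
  w5 (successors {w0, w1, w2, w3, w5}): φ is false.
For instance, at w2:
  At w2: ((q ∨ p) ∨ ◇p) ∨ □r is true, so ¬(((q ∨ p) ∨ ◇p) ∨ □r) is false.
    At w2: (q ∨ p) ∨ ◇p is true, □r is true, so ((q ∨ p) ∨ ◇p) ∨ □r is true.
      At w2: q ∨ p is true, ◇p is true, so (q ∨ p) ∨ ◇p is true.
      At w2: □r requires r at every successor {w2, w3, w4, w5}.
        At w2: r is true.
        At w3: r is true.
        At w4: r is true.
        At w5: r is true.
      So □r is true at w2.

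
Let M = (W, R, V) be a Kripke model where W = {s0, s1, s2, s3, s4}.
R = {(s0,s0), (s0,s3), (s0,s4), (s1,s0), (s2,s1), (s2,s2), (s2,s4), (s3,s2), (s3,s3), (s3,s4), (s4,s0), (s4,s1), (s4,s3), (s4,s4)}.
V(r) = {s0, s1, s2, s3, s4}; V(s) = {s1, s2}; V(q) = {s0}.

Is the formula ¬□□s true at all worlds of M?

Yes

Recall that □ψ holds at a world iff ψ holds at every accessible world, and ◇ψ holds iff ψ holds at some accessible world.
Let φ = ¬□□s. Evaluate φ at each world:
  s0 (successors {s0, s3, s4}): φ is true.
  s1 (successors {s0}): φ is true.
  s2 (successors {s1, s2, s4}): φ is true.
  s3 (successors {s2, s3, s4}): φ is true.
  s4 (successors {s0, s1, s3, s4}): φ is true.
For instance, at s0:
  At s0: □□s is false, so ¬□□s is true.
    At s0: □□s requires □s at every successor {s0, s3, s4}.
      □s fails at s0, so □□s is false at s0.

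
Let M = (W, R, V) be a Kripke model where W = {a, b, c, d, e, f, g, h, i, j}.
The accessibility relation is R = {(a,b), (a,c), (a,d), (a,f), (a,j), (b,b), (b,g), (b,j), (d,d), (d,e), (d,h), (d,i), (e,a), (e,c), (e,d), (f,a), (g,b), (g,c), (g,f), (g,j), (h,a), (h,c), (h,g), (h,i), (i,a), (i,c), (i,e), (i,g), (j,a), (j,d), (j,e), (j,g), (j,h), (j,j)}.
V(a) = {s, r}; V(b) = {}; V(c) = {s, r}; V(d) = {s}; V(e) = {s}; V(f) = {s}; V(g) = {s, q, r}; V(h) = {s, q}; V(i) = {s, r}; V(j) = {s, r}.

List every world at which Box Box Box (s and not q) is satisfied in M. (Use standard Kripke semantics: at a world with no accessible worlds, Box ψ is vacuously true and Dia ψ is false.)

c

Recall that Box ψ holds at a world iff ψ holds at every accessible world, and Dia ψ holds iff ψ holds at some accessible world.
Let φ = Box Box Box (s and not q). Evaluate φ at each world:
  a (successors {b, c, d, f, j}): φ is false.
  b (successors {b, g, j}): φ is false.
  c (successors ∅): φ is true.
  d (successors {d, e, h, i}): φ is false.
  e (successors {a, c, d}): φ is false.
  f (successors {a}): φ is false.
  g (successors {b, c, f, j}): φ is false.
  h (successors {a, c, g, i}): φ is false.
  i (successors {a, c, e, g}): φ is false.
  j (successors {a, d, e, g, h, j}): φ is false.
For instance, at g:
  At g: Box Box Box (s and not q) requires Box Box (s and not q) at every successor {b, c, f, j}.
    Box Box (s and not q) fails at b, so Box Box Box (s and not q) is false at g.
      At b: Box Box (s and not q) requires Box (s and not q) at every successor {b, g, j}.
        Box (s and not q) fails at b, so Box Box (s and not q) is false at b.
Satisfying worlds: {c}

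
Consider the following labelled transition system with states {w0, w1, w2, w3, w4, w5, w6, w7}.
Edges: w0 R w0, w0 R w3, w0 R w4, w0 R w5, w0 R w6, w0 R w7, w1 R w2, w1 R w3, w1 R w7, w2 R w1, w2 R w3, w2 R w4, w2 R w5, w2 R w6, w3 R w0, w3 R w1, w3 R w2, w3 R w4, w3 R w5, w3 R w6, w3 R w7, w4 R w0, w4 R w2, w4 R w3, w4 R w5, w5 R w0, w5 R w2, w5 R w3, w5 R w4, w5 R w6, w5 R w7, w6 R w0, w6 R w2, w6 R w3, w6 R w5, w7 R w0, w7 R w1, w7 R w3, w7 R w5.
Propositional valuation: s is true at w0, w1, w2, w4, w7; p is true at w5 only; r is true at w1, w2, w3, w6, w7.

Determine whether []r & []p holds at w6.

No

At w6: []r is false, []p is false, so []r & []p is false.
  At w6: []r requires r at every successor {w0, w2, w3, w5}.
    r fails at w0, so []r is false at w6.
  At w6: []p requires p at every successor {w0, w2, w3, w5}.
    p fails at w0, so []p is false at w6.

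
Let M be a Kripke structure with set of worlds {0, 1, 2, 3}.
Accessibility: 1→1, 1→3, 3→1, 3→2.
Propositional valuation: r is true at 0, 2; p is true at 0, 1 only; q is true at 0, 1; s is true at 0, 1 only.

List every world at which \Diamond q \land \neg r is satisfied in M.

Let φ = \Diamond q \land \neg r. Evaluate φ at each world:
  0 (successors ∅): φ is false.
  1 (successors {1, 3}): φ is true.
  2 (successors ∅): φ is false.
  3 (successors {1, 2}): φ is true.
For instance, at 1:
  At 1: \Diamond q is true, \neg r is true, so \Diamond q \land \neg r is true.
    At 1: \Diamond q requires q at some successor in {1, 3}.
      q holds at 1, so \Diamond q is true at 1.
Satisfying worlds: {1, 3}

1, 3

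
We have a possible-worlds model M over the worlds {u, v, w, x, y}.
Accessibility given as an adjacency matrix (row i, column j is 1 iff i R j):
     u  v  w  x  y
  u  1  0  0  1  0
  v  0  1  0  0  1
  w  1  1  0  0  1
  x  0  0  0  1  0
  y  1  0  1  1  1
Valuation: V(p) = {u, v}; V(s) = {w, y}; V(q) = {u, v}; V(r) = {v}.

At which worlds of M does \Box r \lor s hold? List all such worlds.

w, y

Recall that \Box ψ holds at a world iff ψ holds at every accessible world, and \Diamond ψ holds iff ψ holds at some accessible world.
Let φ = \Box r \lor s. Evaluate φ at each world:
  u (successors {u, x}): φ is false.
  v (successors {v, y}): φ is false.
  w (successors {u, v, y}): φ is true.
  x (successors {x}): φ is false.
  y (successors {u, w, x, y}): φ is true.
For instance, at w:
  At w: \Box r is false, s is true, so \Box r \lor s is true.
    At w: \Box r requires r at every successor {u, v, y}.
      r fails at u, so \Box r is false at w.
Satisfying worlds: {w, y}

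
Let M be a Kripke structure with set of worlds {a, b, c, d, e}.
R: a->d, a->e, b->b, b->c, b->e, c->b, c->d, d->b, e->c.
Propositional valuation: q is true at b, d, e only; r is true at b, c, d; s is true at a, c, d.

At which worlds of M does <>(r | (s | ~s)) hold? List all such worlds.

Let φ = <>(r | (s | ~s)). Evaluate φ at each world:
  a (successors {d, e}): φ is true.
  b (successors {b, c, e}): φ is true.
  c (successors {b, d}): φ is true.
  d (successors {b}): φ is true.
  e (successors {c}): φ is true.
For instance, at e:
  At e: <>(r | (s | ~s)) requires r | (s | ~s) at some successor in {c}.
    r | (s | ~s) holds at c, so <>(r | (s | ~s)) is true at e.
Satisfying worlds: {a, b, c, d, e}

a, b, c, d, e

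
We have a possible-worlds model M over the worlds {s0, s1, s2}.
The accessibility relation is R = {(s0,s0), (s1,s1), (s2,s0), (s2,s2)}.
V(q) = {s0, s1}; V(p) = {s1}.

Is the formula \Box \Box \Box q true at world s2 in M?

At s2: \Box \Box \Box q requires \Box \Box q at every successor {s0, s2}.
  \Box \Box q fails at s2, so \Box \Box \Box q is false at s2.
    At s2: \Box \Box q requires \Box q at every successor {s0, s2}.
      \Box q fails at s2, so \Box \Box q is false at s2.

No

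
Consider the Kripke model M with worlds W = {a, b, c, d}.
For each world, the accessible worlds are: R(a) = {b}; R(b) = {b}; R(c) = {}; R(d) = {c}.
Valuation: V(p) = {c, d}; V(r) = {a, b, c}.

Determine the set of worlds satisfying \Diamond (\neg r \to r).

a, b, d

Let φ = \Diamond (\neg r \to r). Evaluate φ at each world:
  a (successors {b}): φ is true.
  b (successors {b}): φ is true.
  c (successors ∅): φ is false.
  d (successors {c}): φ is true.
For instance, at b:
  At b: \Diamond (\neg r \to r) requires \neg r \to r at some successor in {b}.
    \neg r \to r holds at b, so \Diamond (\neg r \to r) is true at b.
Satisfying worlds: {a, b, d}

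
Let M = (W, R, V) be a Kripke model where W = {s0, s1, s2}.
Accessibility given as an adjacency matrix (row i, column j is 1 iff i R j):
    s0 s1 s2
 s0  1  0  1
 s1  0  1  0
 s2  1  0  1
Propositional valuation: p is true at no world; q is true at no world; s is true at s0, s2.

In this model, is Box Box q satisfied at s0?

No

Recall that Box ψ holds at a world iff ψ holds at every accessible world, and Dia ψ holds iff ψ holds at some accessible world.
At s0: Box Box q requires Box q at every successor {s0, s2}.
  Box q fails at s0, so Box Box q is false at s0.
    At s0: Box q requires q at every successor {s0, s2}.
      q fails at s0, so Box q is false at s0.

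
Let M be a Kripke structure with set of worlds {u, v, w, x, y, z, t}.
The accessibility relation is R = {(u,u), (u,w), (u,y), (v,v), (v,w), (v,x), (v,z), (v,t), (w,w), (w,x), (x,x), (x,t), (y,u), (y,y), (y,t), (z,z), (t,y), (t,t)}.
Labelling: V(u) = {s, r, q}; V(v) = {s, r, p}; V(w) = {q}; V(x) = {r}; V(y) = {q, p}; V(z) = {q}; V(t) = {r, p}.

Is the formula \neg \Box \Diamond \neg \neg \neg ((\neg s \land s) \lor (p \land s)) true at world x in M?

Recall that \Box ψ holds at a world iff ψ holds at every accessible world, and \Diamond ψ holds iff ψ holds at some accessible world.
At x: \Box \Diamond \neg \neg \neg ((\neg s \land s) \lor (p \land s)) is true, so \neg \Box \Diamond \neg \neg \neg ((\neg s \land s) \lor (p \land s)) is false.
  At x: \Box \Diamond \neg \neg \neg ((\neg s \land s) \lor (p \land s)) requires \Diamond \neg \neg \neg ((\neg s \land s) \lor (p \land s)) at every successor {x, t}.
      At x: \Diamond \neg \neg \neg ((\neg s \land s) \lor (p \land s)) requires \neg \neg \neg ((\neg s \land s) \lor (p \land s)) at some successor in {x, t}.
        \neg \neg \neg ((\neg s \land s) \lor (p \land s)) holds at x, so \Diamond \neg \neg \neg ((\neg s \land s) \lor (p \land s)) is true at x.
      At t: \Diamond \neg \neg \neg ((\neg s \land s) \lor (p \land s)) requires \neg \neg \neg ((\neg s \land s) \lor (p \land s)) at some successor in {y, t}.
        \neg \neg \neg ((\neg s \land s) \lor (p \land s)) holds at y, so \Diamond \neg \neg \neg ((\neg s \land s) \lor (p \land s)) is true at t.
  So \Box \Diamond \neg \neg \neg ((\neg s \land s) \lor (p \land s)) is true at x.

No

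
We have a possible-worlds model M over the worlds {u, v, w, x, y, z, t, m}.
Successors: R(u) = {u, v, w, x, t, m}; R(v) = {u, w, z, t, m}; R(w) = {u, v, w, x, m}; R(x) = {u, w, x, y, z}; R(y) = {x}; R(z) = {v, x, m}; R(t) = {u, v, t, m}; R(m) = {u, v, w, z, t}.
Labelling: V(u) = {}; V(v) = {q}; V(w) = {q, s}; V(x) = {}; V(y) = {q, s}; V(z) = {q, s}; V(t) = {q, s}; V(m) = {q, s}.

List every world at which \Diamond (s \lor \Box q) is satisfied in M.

u, v, w, x, z, t, m

Let φ = \Diamond (s \lor \Box q). Evaluate φ at each world:
  u (successors {u, v, w, x, t, m}): φ is true.
  v (successors {u, w, z, t, m}): φ is true.
  w (successors {u, v, w, x, m}): φ is true.
  x (successors {u, w, x, y, z}): φ is true.
  y (successors {x}): φ is false.
  z (successors {v, x, m}): φ is true.
  t (successors {u, v, t, m}): φ is true.
  m (successors {u, v, w, z, t}): φ is true.
For instance, at m:
  At m: \Diamond (s \lor \Box q) requires s \lor \Box q at some successor in {u, v, w, z, t}.
    s \lor \Box q holds at w, so \Diamond (s \lor \Box q) is true at m.
      At w: s is true, \Box q is false, so s \lor \Box q is true.
Satisfying worlds: {u, v, w, x, z, t, m}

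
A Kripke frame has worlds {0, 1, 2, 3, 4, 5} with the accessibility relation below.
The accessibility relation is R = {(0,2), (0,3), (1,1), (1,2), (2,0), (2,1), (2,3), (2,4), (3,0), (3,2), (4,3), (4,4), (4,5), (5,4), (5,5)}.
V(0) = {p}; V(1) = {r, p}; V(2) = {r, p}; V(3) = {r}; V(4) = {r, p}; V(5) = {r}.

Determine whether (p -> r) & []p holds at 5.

No

At 5: p -> r is true, []p is false, so (p -> r) & []p is false.
  At 5: []p requires p at every successor {4, 5}.
    p fails at 5, so []p is false at 5.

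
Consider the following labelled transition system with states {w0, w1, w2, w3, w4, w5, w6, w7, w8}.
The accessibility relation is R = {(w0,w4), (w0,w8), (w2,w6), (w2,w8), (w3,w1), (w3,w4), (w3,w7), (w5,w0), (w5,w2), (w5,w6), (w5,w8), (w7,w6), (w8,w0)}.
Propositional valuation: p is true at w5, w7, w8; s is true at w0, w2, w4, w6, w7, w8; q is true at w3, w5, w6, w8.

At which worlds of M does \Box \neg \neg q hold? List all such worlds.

w1, w2, w4, w6, w7

Let φ = \Box \neg \neg q. Evaluate φ at each world:
  w0 (successors {w4, w8}): φ is false.
  w1 (successors ∅): φ is true.
  w2 (successors {w6, w8}): φ is true.
  w3 (successors {w1, w4, w7}): φ is false.
  w4 (successors ∅): φ is true.
  w5 (successors {w0, w2, w6, w8}): φ is false.
  w6 (successors ∅): φ is true.
  w7 (successors {w6}): φ is true.
  w8 (successors {w0}): φ is false.
For instance, at w2:
  At w2: \Box \neg \neg q requires \neg \neg q at every successor {w6, w8}.
    At w6: \neg \neg q is true.
    At w8: \neg \neg q is true.
  So \Box \neg \neg q is true at w2.
Satisfying worlds: {w1, w2, w4, w6, w7}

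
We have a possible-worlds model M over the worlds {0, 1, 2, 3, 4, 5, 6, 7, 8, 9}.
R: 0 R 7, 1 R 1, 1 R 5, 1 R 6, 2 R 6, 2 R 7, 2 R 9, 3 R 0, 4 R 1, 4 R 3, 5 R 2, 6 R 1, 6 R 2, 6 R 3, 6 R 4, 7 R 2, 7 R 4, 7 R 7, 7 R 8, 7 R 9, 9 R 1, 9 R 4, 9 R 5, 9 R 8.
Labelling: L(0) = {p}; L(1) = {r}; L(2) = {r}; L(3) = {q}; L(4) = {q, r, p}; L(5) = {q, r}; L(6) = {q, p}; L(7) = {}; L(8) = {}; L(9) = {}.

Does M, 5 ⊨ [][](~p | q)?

At 5: [][](~p | q) requires [](~p | q) at every successor {2}.
    At 2: [](~p | q) requires ~p | q at every successor {6, 7, 9}.
      At 6: ~p | q is true.
      At 7: ~p | q is true.
      At 9: ~p | q is true.
    So [](~p | q) is true at 2.
So [][](~p | q) is true at 5.

Yes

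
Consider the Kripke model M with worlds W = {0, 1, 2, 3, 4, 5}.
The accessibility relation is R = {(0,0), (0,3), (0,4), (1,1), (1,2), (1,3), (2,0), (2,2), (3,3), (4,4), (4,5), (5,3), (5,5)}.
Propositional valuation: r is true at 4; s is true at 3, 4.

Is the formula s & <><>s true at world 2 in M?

At 2: s is false, <><>s is true, so s & <><>s is false.
  At 2: <><>s requires <>s at some successor in {0, 2}.
    <>s holds at 0, so <><>s is true at 2.
      At 0: <>s requires s at some successor in {0, 3, 4}.
        s holds at 3, so <>s is true at 0.

No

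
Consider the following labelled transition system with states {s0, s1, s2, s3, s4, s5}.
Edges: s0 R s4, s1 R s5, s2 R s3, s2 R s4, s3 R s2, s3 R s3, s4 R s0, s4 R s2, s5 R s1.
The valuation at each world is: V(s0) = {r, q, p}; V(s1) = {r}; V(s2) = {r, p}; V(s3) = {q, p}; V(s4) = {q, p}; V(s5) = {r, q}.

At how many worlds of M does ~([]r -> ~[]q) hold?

Recall that []ψ holds at a world iff ψ holds at every accessible world, and <>ψ holds iff ψ holds at some accessible world.
Let φ = ~([]r -> ~[]q). Evaluate φ at each world:
  s0 (successors {s4}): φ is false.
  s1 (successors {s5}): φ is true.
  s2 (successors {s3, s4}): φ is false.
  s3 (successors {s2, s3}): φ is false.
  s4 (successors {s0, s2}): φ is false.
  s5 (successors {s1}): φ is false.
For instance, at s3:
  At s3: []r -> ~[]q is true, so ~([]r -> ~[]q) is false.
    At s3: []r is false, ~[]q is true, so []r -> ~[]q is true.
      At s3: []r requires r at every successor {s2, s3}.
        r fails at s3, so []r is false at s3.
      At s3: []q is false, so ~[]q is true.
Satisfying worlds: {s1}

1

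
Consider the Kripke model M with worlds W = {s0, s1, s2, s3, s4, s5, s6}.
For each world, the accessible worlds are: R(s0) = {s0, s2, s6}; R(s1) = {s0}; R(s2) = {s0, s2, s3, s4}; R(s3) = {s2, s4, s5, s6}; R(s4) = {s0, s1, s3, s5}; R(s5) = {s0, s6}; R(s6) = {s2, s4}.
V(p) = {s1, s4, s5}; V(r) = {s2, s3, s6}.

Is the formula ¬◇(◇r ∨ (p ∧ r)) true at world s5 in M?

No

At s5: ◇(◇r ∨ (p ∧ r)) is true, so ¬◇(◇r ∨ (p ∧ r)) is false.
  At s5: ◇(◇r ∨ (p ∧ r)) requires ◇r ∨ (p ∧ r) at some successor in {s0, s6}.
    ◇r ∨ (p ∧ r) holds at s0, so ◇(◇r ∨ (p ∧ r)) is true at s5.
      At s0: ◇r is true, p ∧ r is false, so ◇r ∨ (p ∧ r) is true.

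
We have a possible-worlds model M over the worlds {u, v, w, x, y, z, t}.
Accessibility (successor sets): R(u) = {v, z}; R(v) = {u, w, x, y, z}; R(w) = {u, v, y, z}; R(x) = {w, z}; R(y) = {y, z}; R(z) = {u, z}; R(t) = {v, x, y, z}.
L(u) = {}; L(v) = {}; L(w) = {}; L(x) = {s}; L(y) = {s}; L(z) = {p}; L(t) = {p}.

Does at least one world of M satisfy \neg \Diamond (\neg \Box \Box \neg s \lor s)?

Recall that \Box ψ holds at a world iff ψ holds at every accessible world, and \Diamond ψ holds iff ψ holds at some accessible world.
Let φ = \neg \Diamond (\neg \Box \Box \neg s \lor s). Evaluate φ at each world:
  u (successors {v, z}): φ is false.
  v (successors {u, w, x, y, z}): φ is false.
  w (successors {u, v, y, z}): φ is false.
  x (successors {w, z}): φ is false.
  y (successors {y, z}): φ is false.
  z (successors {u, z}): φ is false.
  t (successors {v, x, y, z}): φ is false.
For instance, at y:
  At y: \Diamond (\neg \Box \Box \neg s \lor s) is true, so \neg \Diamond (\neg \Box \Box \neg s \lor s) is false.
    At y: \Diamond (\neg \Box \Box \neg s \lor s) requires \neg \Box \Box \neg s \lor s at some successor in {y, z}.
      \neg \Box \Box \neg s \lor s holds at y, so \Diamond (\neg \Box \Box \neg s \lor s) is true at y.

No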